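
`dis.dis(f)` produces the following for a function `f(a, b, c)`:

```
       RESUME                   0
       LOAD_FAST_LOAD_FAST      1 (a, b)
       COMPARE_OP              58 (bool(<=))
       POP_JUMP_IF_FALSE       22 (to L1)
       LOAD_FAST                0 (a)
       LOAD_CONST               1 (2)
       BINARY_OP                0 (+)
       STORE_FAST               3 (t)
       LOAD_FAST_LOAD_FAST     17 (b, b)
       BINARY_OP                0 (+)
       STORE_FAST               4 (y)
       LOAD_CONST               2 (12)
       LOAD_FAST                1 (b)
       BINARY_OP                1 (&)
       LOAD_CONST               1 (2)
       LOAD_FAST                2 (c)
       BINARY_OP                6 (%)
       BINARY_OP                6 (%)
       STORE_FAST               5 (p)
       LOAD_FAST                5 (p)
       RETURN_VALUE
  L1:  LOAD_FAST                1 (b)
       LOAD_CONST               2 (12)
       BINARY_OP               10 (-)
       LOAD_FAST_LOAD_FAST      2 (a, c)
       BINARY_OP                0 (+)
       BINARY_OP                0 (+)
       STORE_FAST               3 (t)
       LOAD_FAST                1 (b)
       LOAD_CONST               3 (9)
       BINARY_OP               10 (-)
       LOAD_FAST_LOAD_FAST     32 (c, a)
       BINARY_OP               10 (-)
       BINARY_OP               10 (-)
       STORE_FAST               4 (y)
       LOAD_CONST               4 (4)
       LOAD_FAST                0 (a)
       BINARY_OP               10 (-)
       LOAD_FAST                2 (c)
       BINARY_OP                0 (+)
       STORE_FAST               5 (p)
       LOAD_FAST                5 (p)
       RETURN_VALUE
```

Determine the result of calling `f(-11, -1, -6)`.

LOAD_FAST_LOAD_FAST a,b → push -11,-1. Stack: [-11, -1]
COMPARE_OP bool(<=) → -11 vs -1 = True. Stack: [True]
POP_JUMP_IF_FALSE → pop True; no jump. Stack: []
LOAD_FAST a → push -11. Stack: [-11]
LOAD_CONST → push 2. Stack: [-11, 2]
BINARY_OP + → -11 + 2 = -9. Stack: [-9]
STORE_FAST t → t=-9. Stack: []
LOAD_FAST_LOAD_FAST b,b → push -1,-1. Stack: [-1, -1]
BINARY_OP + → -1 + -1 = -2. Stack: [-2]
STORE_FAST y → y=-2. Stack: []
LOAD_CONST → push 12. Stack: [12]
LOAD_FAST b → push -1. Stack: [12, -1]
BINARY_OP & → 12 & -1 = 12. Stack: [12]
LOAD_CONST → push 2. Stack: [12, 2]
LOAD_FAST c → push -6. Stack: [12, 2, -6]
BINARY_OP % → 2 % -6 = -4. Stack: [12, -4]
BINARY_OP % → 12 % -4 = 0. Stack: [0]
STORE_FAST p → p=0. Stack: []
LOAD_FAST p → push 0. Stack: [0]
RETURN_VALUE → return 0.

0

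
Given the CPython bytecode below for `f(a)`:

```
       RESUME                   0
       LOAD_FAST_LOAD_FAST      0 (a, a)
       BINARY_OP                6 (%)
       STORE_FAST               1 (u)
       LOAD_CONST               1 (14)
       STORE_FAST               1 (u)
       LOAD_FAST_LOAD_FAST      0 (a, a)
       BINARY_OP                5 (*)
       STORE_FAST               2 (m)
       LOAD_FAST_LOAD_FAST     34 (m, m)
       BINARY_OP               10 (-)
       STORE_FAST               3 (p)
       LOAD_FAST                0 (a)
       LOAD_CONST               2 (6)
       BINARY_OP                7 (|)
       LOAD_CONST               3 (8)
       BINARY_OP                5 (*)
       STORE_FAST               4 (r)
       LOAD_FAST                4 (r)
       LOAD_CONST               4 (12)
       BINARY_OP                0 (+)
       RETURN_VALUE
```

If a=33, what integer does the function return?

LOAD_FAST_LOAD_FAST a,a → push 33,33. Stack: [33, 33]
BINARY_OP % → 33 % 33 = 0. Stack: [0]
STORE_FAST u → u=0. Stack: []
LOAD_CONST → push 14. Stack: [14]
STORE_FAST u → u=14. Stack: []
LOAD_FAST_LOAD_FAST a,a → push 33,33. Stack: [33, 33]
BINARY_OP * → 33 * 33 = 1089. Stack: [1089]
STORE_FAST m → m=1089. Stack: []
LOAD_FAST_LOAD_FAST m,m → push 1089,1089. Stack: [1089, 1089]
BINARY_OP - → 1089 - 1089 = 0. Stack: [0]
STORE_FAST p → p=0. Stack: []
LOAD_FAST a → push 33. Stack: [33]
LOAD_CONST → push 6. Stack: [33, 6]
BINARY_OP | → 33 | 6 = 39. Stack: [39]
LOAD_CONST → push 8. Stack: [39, 8]
BINARY_OP * → 39 * 8 = 312. Stack: [312]
STORE_FAST r → r=312. Stack: []
LOAD_FAST r → push 312. Stack: [312]
LOAD_CONST → push 12. Stack: [312, 12]
BINARY_OP + → 312 + 12 = 324. Stack: [324]
RETURN_VALUE → return 324.

324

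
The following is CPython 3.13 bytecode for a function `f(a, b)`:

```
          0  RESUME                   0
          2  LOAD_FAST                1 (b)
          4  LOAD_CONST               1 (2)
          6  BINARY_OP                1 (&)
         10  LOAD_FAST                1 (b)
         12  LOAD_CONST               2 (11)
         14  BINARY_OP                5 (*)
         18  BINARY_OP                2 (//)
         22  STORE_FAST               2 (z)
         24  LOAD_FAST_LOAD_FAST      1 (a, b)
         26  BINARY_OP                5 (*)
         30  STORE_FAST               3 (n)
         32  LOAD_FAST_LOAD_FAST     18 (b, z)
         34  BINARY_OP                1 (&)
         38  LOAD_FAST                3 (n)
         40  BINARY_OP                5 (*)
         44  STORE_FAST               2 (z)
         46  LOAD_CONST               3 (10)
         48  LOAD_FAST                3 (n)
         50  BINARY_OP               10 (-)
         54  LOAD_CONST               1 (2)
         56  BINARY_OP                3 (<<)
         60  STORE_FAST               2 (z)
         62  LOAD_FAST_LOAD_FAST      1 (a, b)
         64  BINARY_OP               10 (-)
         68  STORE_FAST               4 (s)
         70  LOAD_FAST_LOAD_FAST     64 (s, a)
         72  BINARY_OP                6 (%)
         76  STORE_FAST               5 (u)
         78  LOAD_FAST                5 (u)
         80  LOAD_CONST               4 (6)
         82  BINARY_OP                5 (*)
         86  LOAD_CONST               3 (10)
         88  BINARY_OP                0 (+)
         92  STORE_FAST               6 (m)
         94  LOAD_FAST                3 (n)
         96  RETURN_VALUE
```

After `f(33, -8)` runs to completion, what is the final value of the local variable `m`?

58

LOAD_FAST b → push -8. Stack: [-8]
LOAD_CONST → push 2. Stack: [-8, 2]
BINARY_OP & → -8 & 2 = 0. Stack: [0]
LOAD_FAST b → push -8. Stack: [0, -8]
LOAD_CONST → push 11. Stack: [0, -8, 11]
BINARY_OP * → -8 * 11 = -88. Stack: [0, -88]
BINARY_OP // → 0 // -88 = 0. Stack: [0]
STORE_FAST z → z=0. Stack: []
LOAD_FAST_LOAD_FAST a,b → push 33,-8. Stack: [33, -8]
BINARY_OP * → 33 * -8 = -264. Stack: [-264]
STORE_FAST n → n=-264. Stack: []
LOAD_FAST_LOAD_FAST b,z → push -8,0. Stack: [-8, 0]
BINARY_OP & → -8 & 0 = 0. Stack: [0]
LOAD_FAST n → push -264. Stack: [0, -264]
BINARY_OP * → 0 * -264 = 0. Stack: [0]
STORE_FAST z → z=0. Stack: []
LOAD_CONST → push 10. Stack: [10]
LOAD_FAST n → push -264. Stack: [10, -264]
BINARY_OP - → 10 - -264 = 274. Stack: [274]
LOAD_CONST → push 2. Stack: [274, 2]
BINARY_OP << → 274 << 2 = 1096. Stack: [1096]
STORE_FAST z → z=1096. Stack: []
LOAD_FAST_LOAD_FAST a,b → push 33,-8. Stack: [33, -8]
BINARY_OP - → 33 - -8 = 41. Stack: [41]
STORE_FAST s → s=41. Stack: []
LOAD_FAST_LOAD_FAST s,a → push 41,33. Stack: [41, 33]
BINARY_OP % → 41 % 33 = 8. Stack: [8]
STORE_FAST u → u=8. Stack: []
LOAD_FAST u → push 8. Stack: [8]
LOAD_CONST → push 6. Stack: [8, 6]
BINARY_OP * → 8 * 6 = 48. Stack: [48]
LOAD_CONST → push 10. Stack: [48, 10]
BINARY_OP + → 48 + 10 = 58. Stack: [58]
STORE_FAST m → m=58. Stack: []
LOAD_FAST n → push -264. Stack: [-264]
RETURN_VALUE → return -264.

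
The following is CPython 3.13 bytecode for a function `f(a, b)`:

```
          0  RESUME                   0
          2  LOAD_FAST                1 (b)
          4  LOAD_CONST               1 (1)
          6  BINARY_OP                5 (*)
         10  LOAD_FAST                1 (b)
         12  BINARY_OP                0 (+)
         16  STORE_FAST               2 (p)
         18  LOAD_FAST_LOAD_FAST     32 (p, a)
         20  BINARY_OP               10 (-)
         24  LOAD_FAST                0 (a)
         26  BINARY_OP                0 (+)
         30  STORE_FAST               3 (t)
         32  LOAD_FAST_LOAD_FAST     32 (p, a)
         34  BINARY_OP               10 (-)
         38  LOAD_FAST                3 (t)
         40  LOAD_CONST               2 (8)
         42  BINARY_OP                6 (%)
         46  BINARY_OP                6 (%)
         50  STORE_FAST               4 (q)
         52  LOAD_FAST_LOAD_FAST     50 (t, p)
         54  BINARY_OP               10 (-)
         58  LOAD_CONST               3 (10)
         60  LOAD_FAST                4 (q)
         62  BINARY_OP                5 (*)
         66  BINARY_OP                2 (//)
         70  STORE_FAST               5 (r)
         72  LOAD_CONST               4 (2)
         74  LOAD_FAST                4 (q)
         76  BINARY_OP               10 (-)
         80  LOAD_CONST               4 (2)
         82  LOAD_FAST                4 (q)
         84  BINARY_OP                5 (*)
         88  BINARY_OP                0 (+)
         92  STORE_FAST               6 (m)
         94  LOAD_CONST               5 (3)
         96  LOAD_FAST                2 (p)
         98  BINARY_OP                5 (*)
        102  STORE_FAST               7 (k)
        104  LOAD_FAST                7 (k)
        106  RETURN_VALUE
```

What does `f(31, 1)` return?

LOAD_FAST b → push 1. Stack: [1]
LOAD_CONST → push 1. Stack: [1, 1]
BINARY_OP * → 1 * 1 = 1. Stack: [1]
LOAD_FAST b → push 1. Stack: [1, 1]
BINARY_OP + → 1 + 1 = 2. Stack: [2]
STORE_FAST p → p=2. Stack: []
LOAD_FAST_LOAD_FAST p,a → push 2,31. Stack: [2, 31]
BINARY_OP - → 2 - 31 = -29. Stack: [-29]
LOAD_FAST a → push 31. Stack: [-29, 31]
BINARY_OP + → -29 + 31 = 2. Stack: [2]
STORE_FAST t → t=2. Stack: []
LOAD_FAST_LOAD_FAST p,a → push 2,31. Stack: [2, 31]
BINARY_OP - → 2 - 31 = -29. Stack: [-29]
LOAD_FAST t → push 2. Stack: [-29, 2]
LOAD_CONST → push 8. Stack: [-29, 2, 8]
BINARY_OP % → 2 % 8 = 2. Stack: [-29, 2]
BINARY_OP % → -29 % 2 = 1. Stack: [1]
STORE_FAST q → q=1. Stack: []
LOAD_FAST_LOAD_FAST t,p → push 2,2. Stack: [2, 2]
BINARY_OP - → 2 - 2 = 0. Stack: [0]
LOAD_CONST → push 10. Stack: [0, 10]
LOAD_FAST q → push 1. Stack: [0, 10, 1]
BINARY_OP * → 10 * 1 = 10. Stack: [0, 10]
BINARY_OP // → 0 // 10 = 0. Stack: [0]
STORE_FAST r → r=0. Stack: []
LOAD_CONST → push 2. Stack: [2]
LOAD_FAST q → push 1. Stack: [2, 1]
BINARY_OP - → 2 - 1 = 1. Stack: [1]
LOAD_CONST → push 2. Stack: [1, 2]
LOAD_FAST q → push 1. Stack: [1, 2, 1]
BINARY_OP * → 2 * 1 = 2. Stack: [1, 2]
BINARY_OP + → 1 + 2 = 3. Stack: [3]
STORE_FAST m → m=3. Stack: []
LOAD_CONST → push 3. Stack: [3]
LOAD_FAST p → push 2. Stack: [3, 2]
BINARY_OP * → 3 * 2 = 6. Stack: [6]
STORE_FAST k → k=6. Stack: []
LOAD_FAST k → push 6. Stack: [6]
RETURN_VALUE → return 6.

6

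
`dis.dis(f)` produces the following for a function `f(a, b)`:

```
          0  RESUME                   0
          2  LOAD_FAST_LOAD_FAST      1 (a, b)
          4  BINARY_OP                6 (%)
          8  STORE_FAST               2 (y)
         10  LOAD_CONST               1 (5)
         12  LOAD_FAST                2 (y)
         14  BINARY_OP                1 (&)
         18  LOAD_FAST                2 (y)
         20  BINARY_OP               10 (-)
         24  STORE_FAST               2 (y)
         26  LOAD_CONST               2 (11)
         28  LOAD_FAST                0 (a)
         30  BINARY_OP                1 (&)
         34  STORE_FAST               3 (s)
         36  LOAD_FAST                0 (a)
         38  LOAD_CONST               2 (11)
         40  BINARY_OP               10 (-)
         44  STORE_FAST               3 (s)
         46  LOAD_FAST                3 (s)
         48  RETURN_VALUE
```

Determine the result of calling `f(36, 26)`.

25

LOAD_FAST_LOAD_FAST a,b → push 36,26. Stack: [36, 26]
BINARY_OP % → 36 % 26 = 10. Stack: [10]
STORE_FAST y → y=10. Stack: []
LOAD_CONST → push 5. Stack: [5]
LOAD_FAST y → push 10. Stack: [5, 10]
BINARY_OP & → 5 & 10 = 0. Stack: [0]
LOAD_FAST y → push 10. Stack: [0, 10]
BINARY_OP - → 0 - 10 = -10. Stack: [-10]
STORE_FAST y → y=-10. Stack: []
LOAD_CONST → push 11. Stack: [11]
LOAD_FAST a → push 36. Stack: [11, 36]
BINARY_OP & → 11 & 36 = 0. Stack: [0]
STORE_FAST s → s=0. Stack: []
LOAD_FAST a → push 36. Stack: [36]
LOAD_CONST → push 11. Stack: [36, 11]
BINARY_OP - → 36 - 11 = 25. Stack: [25]
STORE_FAST s → s=25. Stack: []
LOAD_FAST s → push 25. Stack: [25]
RETURN_VALUE → return 25.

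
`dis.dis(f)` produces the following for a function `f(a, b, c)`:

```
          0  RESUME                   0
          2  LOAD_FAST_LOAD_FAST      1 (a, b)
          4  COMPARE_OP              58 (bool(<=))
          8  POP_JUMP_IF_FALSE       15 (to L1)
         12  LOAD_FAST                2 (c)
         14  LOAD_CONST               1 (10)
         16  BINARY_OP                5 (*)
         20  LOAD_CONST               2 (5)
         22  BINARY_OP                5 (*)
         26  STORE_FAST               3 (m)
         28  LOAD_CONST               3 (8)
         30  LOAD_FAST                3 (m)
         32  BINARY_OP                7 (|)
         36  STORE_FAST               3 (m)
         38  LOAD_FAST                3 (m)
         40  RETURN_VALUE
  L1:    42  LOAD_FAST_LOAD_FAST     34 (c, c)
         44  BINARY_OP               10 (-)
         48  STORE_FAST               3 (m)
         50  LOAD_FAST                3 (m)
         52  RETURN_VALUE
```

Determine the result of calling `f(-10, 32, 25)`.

LOAD_FAST_LOAD_FAST a,b → push -10,32. Stack: [-10, 32]
COMPARE_OP bool(<=) → -10 vs 32 = True. Stack: [True]
POP_JUMP_IF_FALSE → pop True; no jump. Stack: []
LOAD_FAST c → push 25. Stack: [25]
LOAD_CONST → push 10. Stack: [25, 10]
BINARY_OP * → 25 * 10 = 250. Stack: [250]
LOAD_CONST → push 5. Stack: [250, 5]
BINARY_OP * → 250 * 5 = 1250. Stack: [1250]
STORE_FAST m → m=1250. Stack: []
LOAD_CONST → push 8. Stack: [8]
LOAD_FAST m → push 1250. Stack: [8, 1250]
BINARY_OP | → 8 | 1250 = 1258. Stack: [1258]
STORE_FAST m → m=1258. Stack: []
LOAD_FAST m → push 1258. Stack: [1258]
RETURN_VALUE → return 1258.

1258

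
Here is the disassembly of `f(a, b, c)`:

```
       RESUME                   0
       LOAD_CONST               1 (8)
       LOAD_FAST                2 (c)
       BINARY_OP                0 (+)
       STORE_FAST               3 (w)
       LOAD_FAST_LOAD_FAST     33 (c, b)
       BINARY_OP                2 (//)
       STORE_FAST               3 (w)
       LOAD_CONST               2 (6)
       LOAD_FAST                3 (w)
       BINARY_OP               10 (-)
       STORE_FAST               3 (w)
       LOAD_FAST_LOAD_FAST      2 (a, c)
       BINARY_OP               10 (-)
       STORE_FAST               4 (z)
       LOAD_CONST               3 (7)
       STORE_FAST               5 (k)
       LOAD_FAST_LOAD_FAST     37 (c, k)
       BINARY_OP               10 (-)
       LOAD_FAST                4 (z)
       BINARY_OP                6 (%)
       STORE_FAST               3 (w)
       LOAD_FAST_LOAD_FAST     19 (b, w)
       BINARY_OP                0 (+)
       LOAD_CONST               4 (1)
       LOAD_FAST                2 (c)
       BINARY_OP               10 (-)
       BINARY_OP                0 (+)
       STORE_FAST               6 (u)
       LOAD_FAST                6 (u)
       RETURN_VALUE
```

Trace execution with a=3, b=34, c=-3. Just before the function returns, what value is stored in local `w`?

2

LOAD_CONST → push 8. Stack: [8]
LOAD_FAST c → push -3. Stack: [8, -3]
BINARY_OP + → 8 + -3 = 5. Stack: [5]
STORE_FAST w → w=5. Stack: []
LOAD_FAST_LOAD_FAST c,b → push -3,34. Stack: [-3, 34]
BINARY_OP // → -3 // 34 = -1. Stack: [-1]
STORE_FAST w → w=-1. Stack: []
LOAD_CONST → push 6. Stack: [6]
LOAD_FAST w → push -1. Stack: [6, -1]
BINARY_OP - → 6 - -1 = 7. Stack: [7]
STORE_FAST w → w=7. Stack: []
LOAD_FAST_LOAD_FAST a,c → push 3,-3. Stack: [3, -3]
BINARY_OP - → 3 - -3 = 6. Stack: [6]
STORE_FAST z → z=6. Stack: []
LOAD_CONST → push 7. Stack: [7]
STORE_FAST k → k=7. Stack: []
LOAD_FAST_LOAD_FAST c,k → push -3,7. Stack: [-3, 7]
BINARY_OP - → -3 - 7 = -10. Stack: [-10]
LOAD_FAST z → push 6. Stack: [-10, 6]
BINARY_OP % → -10 % 6 = 2. Stack: [2]
STORE_FAST w → w=2. Stack: []
LOAD_FAST_LOAD_FAST b,w → push 34,2. Stack: [34, 2]
BINARY_OP + → 34 + 2 = 36. Stack: [36]
LOAD_CONST → push 1. Stack: [36, 1]
LOAD_FAST c → push -3. Stack: [36, 1, -3]
BINARY_OP - → 1 - -3 = 4. Stack: [36, 4]
BINARY_OP + → 36 + 4 = 40. Stack: [40]
STORE_FAST u → u=40. Stack: []
LOAD_FAST u → push 40. Stack: [40]
RETURN_VALUE → return 40.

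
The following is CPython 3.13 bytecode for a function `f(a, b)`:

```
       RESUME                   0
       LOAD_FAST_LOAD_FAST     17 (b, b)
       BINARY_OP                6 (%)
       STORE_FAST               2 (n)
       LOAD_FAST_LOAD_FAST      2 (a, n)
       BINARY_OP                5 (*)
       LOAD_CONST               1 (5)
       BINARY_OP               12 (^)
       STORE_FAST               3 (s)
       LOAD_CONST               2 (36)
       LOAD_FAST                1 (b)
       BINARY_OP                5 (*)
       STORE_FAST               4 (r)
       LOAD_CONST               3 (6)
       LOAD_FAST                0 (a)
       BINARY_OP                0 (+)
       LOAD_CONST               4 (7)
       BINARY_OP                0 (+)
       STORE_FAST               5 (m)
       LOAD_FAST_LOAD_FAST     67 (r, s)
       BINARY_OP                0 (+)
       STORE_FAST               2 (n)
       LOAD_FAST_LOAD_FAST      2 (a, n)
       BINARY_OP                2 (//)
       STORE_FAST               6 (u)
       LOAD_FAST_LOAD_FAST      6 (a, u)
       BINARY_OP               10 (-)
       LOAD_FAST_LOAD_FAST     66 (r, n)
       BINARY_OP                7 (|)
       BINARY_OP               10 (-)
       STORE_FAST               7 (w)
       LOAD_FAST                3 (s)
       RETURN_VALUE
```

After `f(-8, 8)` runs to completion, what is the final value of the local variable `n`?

293

LOAD_FAST_LOAD_FAST b,b → push 8,8. Stack: [8, 8]
BINARY_OP % → 8 % 8 = 0. Stack: [0]
STORE_FAST n → n=0. Stack: []
LOAD_FAST_LOAD_FAST a,n → push -8,0. Stack: [-8, 0]
BINARY_OP * → -8 * 0 = 0. Stack: [0]
LOAD_CONST → push 5. Stack: [0, 5]
BINARY_OP ^ → 0 ^ 5 = 5. Stack: [5]
STORE_FAST s → s=5. Stack: []
LOAD_CONST → push 36. Stack: [36]
LOAD_FAST b → push 8. Stack: [36, 8]
BINARY_OP * → 36 * 8 = 288. Stack: [288]
STORE_FAST r → r=288. Stack: []
LOAD_CONST → push 6. Stack: [6]
LOAD_FAST a → push -8. Stack: [6, -8]
BINARY_OP + → 6 + -8 = -2. Stack: [-2]
LOAD_CONST → push 7. Stack: [-2, 7]
BINARY_OP + → -2 + 7 = 5. Stack: [5]
STORE_FAST m → m=5. Stack: []
LOAD_FAST_LOAD_FAST r,s → push 288,5. Stack: [288, 5]
BINARY_OP + → 288 + 5 = 293. Stack: [293]
STORE_FAST n → n=293. Stack: []
LOAD_FAST_LOAD_FAST a,n → push -8,293. Stack: [-8, 293]
BINARY_OP // → -8 // 293 = -1. Stack: [-1]
STORE_FAST u → u=-1. Stack: []
LOAD_FAST_LOAD_FAST a,u → push -8,-1. Stack: [-8, -1]
BINARY_OP - → -8 - -1 = -7. Stack: [-7]
LOAD_FAST_LOAD_FAST r,n → push 288,293. Stack: [-7, 288, 293]
BINARY_OP | → 288 | 293 = 293. Stack: [-7, 293]
BINARY_OP - → -7 - 293 = -300. Stack: [-300]
STORE_FAST w → w=-300. Stack: []
LOAD_FAST s → push 5. Stack: [5]
RETURN_VALUE → return 5.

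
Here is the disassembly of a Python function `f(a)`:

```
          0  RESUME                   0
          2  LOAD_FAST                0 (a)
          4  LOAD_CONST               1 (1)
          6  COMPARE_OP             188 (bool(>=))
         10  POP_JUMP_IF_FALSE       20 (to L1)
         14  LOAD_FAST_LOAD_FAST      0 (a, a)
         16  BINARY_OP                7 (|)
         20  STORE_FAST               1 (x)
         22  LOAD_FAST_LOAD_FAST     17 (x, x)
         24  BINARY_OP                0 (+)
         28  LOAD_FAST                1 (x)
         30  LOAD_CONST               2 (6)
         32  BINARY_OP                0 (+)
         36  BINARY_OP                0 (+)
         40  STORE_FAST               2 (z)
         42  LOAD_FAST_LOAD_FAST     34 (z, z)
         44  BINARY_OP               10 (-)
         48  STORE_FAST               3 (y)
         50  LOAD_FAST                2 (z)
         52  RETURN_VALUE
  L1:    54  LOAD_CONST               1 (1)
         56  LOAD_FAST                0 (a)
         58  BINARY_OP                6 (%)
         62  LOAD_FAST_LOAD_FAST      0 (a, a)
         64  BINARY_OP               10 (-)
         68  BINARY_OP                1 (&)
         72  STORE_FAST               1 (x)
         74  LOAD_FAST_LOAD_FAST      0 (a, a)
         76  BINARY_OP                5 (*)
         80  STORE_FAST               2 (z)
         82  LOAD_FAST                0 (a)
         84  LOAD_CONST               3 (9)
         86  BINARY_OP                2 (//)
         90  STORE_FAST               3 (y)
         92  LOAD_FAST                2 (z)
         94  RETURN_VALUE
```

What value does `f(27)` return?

87

LOAD_FAST a → push 27. Stack: [27]
LOAD_CONST → push 1. Stack: [27, 1]
COMPARE_OP bool(>=) → 27 vs 1 = True. Stack: [True]
POP_JUMP_IF_FALSE → pop True; no jump. Stack: []
LOAD_FAST_LOAD_FAST a,a → push 27,27. Stack: [27, 27]
BINARY_OP | → 27 | 27 = 27. Stack: [27]
STORE_FAST x → x=27. Stack: []
LOAD_FAST_LOAD_FAST x,x → push 27,27. Stack: [27, 27]
BINARY_OP + → 27 + 27 = 54. Stack: [54]
LOAD_FAST x → push 27. Stack: [54, 27]
LOAD_CONST → push 6. Stack: [54, 27, 6]
BINARY_OP + → 27 + 6 = 33. Stack: [54, 33]
BINARY_OP + → 54 + 33 = 87. Stack: [87]
STORE_FAST z → z=87. Stack: []
LOAD_FAST_LOAD_FAST z,z → push 87,87. Stack: [87, 87]
BINARY_OP - → 87 - 87 = 0. Stack: [0]
STORE_FAST y → y=0. Stack: []
LOAD_FAST z → push 87. Stack: [87]
RETURN_VALUE → return 87.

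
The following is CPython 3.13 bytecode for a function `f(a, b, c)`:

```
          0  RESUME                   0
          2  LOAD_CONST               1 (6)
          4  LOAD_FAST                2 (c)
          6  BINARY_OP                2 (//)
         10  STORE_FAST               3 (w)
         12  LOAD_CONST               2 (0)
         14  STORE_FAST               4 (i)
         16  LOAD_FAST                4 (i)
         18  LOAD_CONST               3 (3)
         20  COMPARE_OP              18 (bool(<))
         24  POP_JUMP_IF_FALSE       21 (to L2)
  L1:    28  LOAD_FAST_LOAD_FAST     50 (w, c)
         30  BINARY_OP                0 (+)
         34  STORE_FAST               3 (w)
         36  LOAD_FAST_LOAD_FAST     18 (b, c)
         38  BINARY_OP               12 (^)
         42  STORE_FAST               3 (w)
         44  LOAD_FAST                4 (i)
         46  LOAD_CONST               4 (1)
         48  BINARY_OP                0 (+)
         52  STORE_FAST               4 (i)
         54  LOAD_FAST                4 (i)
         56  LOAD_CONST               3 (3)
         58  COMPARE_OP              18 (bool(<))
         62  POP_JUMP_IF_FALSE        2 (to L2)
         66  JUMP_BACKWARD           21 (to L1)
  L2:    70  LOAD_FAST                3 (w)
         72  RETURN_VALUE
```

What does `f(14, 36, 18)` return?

54

LOAD_CONST → push 6. Stack: [6]
LOAD_FAST c → push 18. Stack: [6, 18]
BINARY_OP // → 6 // 18 = 0. Stack: [0]
STORE_FAST w → w=0. Stack: []
LOAD_CONST → push 0. Stack: [0]
STORE_FAST i → i=0. Stack: []
LOAD_FAST i → push 0. Stack: [0]
LOAD_CONST → push 3. Stack: [0, 3]
COMPARE_OP bool(<) → 0 vs 3 = True. Stack: [True]
POP_JUMP_IF_FALSE → pop True; no jump. Stack: []
LOAD_FAST_LOAD_FAST w,c → push 0,18. Stack: [0, 18]
BINARY_OP + → 0 + 18 = 18. Stack: [18]
STORE_FAST w → w=18. Stack: []
LOAD_FAST_LOAD_FAST b,c → push 36,18. Stack: [36, 18]
BINARY_OP ^ → 36 ^ 18 = 54. Stack: [54]
STORE_FAST w → w=54. Stack: []
LOAD_FAST i → push 0. Stack: [0]
LOAD_CONST → push 1. Stack: [0, 1]
BINARY_OP + → 0 + 1 = 1. Stack: [1]
STORE_FAST i → i=1. Stack: []
LOAD_FAST i → push 1. Stack: [1]
LOAD_CONST → push 3. Stack: [1, 3]
COMPARE_OP bool(<) → 1 vs 3 = True. Stack: [True]
POP_JUMP_IF_FALSE → pop True; no jump. Stack: []
LOAD_FAST_LOAD_FAST w,c → push 54,18. Stack: [54, 18]
BINARY_OP + → 54 + 18 = 72. Stack: [72]
STORE_FAST w → w=72. Stack: []
LOAD_FAST_LOAD_FAST b,c → push 36,18. Stack: [36, 18]
BINARY_OP ^ → 36 ^ 18 = 54. Stack: [54]
STORE_FAST w → w=54. Stack: []
LOAD_FAST i → push 1. Stack: [1]
LOAD_CONST → push 1. Stack: [1, 1]
BINARY_OP + → 1 + 1 = 2. Stack: [2]
STORE_FAST i → i=2. Stack: []
LOAD_FAST i → push 2. Stack: [2]
LOAD_CONST → push 3. Stack: [2, 3]
COMPARE_OP bool(<) → 2 vs 3 = True. Stack: [True]
POP_JUMP_IF_FALSE → pop True; no jump. Stack: []
LOAD_FAST_LOAD_FAST w,c → push 54,18. Stack: [54, 18]
BINARY_OP + → 54 + 18 = 72. Stack: [72]
STORE_FAST w → w=72. Stack: []
LOAD_FAST_LOAD_FAST b,c → push 36,18. Stack: [36, 18]
BINARY_OP ^ → 36 ^ 18 = 54. Stack: [54]
STORE_FAST w → w=54. Stack: []
LOAD_FAST i → push 2. Stack: [2]
LOAD_CONST → push 1. Stack: [2, 1]
BINARY_OP + → 2 + 1 = 3. Stack: [3]
STORE_FAST i → i=3. Stack: []
LOAD_FAST i → push 3. Stack: [3]
LOAD_CONST → push 3. Stack: [3, 3]
COMPARE_OP bool(<) → 3 vs 3 = False. Stack: [False]
POP_JUMP_IF_FALSE → pop False; jump. Stack: []
LOAD_FAST w → push 54. Stack: [54]
RETURN_VALUE → return 54.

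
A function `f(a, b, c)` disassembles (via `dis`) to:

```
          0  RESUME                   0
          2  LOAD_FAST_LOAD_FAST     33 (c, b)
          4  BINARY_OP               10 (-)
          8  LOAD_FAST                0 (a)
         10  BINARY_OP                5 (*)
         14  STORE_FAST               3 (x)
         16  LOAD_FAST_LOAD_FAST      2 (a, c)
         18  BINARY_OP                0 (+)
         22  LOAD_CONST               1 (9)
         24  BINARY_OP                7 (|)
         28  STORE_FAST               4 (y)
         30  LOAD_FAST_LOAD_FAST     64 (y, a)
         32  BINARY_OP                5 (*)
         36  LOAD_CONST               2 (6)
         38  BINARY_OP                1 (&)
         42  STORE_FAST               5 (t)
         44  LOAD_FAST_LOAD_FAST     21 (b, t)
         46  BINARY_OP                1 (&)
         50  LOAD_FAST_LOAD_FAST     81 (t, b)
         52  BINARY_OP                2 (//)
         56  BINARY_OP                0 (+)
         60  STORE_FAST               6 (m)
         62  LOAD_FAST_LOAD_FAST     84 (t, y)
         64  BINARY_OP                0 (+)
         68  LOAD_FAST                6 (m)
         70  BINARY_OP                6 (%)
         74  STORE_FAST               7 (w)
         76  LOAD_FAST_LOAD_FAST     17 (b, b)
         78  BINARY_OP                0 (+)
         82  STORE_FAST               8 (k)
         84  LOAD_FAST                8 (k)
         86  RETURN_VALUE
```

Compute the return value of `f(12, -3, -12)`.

LOAD_FAST_LOAD_FAST c,b → push -12,-3. Stack: [-12, -3]
BINARY_OP - → -12 - -3 = -9. Stack: [-9]
LOAD_FAST a → push 12. Stack: [-9, 12]
BINARY_OP * → -9 * 12 = -108. Stack: [-108]
STORE_FAST x → x=-108. Stack: []
LOAD_FAST_LOAD_FAST a,c → push 12,-12. Stack: [12, -12]
BINARY_OP + → 12 + -12 = 0. Stack: [0]
LOAD_CONST → push 9. Stack: [0, 9]
BINARY_OP | → 0 | 9 = 9. Stack: [9]
STORE_FAST y → y=9. Stack: []
LOAD_FAST_LOAD_FAST y,a → push 9,12. Stack: [9, 12]
BINARY_OP * → 9 * 12 = 108. Stack: [108]
LOAD_CONST → push 6. Stack: [108, 6]
BINARY_OP & → 108 & 6 = 4. Stack: [4]
STORE_FAST t → t=4. Stack: []
LOAD_FAST_LOAD_FAST b,t → push -3,4. Stack: [-3, 4]
BINARY_OP & → -3 & 4 = 4. Stack: [4]
LOAD_FAST_LOAD_FAST t,b → push 4,-3. Stack: [4, 4, -3]
BINARY_OP // → 4 // -3 = -2. Stack: [4, -2]
BINARY_OP + → 4 + -2 = 2. Stack: [2]
STORE_FAST m → m=2. Stack: []
LOAD_FAST_LOAD_FAST t,y → push 4,9. Stack: [4, 9]
BINARY_OP + → 4 + 9 = 13. Stack: [13]
LOAD_FAST m → push 2. Stack: [13, 2]
BINARY_OP % → 13 % 2 = 1. Stack: [1]
STORE_FAST w → w=1. Stack: []
LOAD_FAST_LOAD_FAST b,b → push -3,-3. Stack: [-3, -3]
BINARY_OP + → -3 + -3 = -6. Stack: [-6]
STORE_FAST k → k=-6. Stack: []
LOAD_FAST k → push -6. Stack: [-6]
RETURN_VALUE → return -6.

-6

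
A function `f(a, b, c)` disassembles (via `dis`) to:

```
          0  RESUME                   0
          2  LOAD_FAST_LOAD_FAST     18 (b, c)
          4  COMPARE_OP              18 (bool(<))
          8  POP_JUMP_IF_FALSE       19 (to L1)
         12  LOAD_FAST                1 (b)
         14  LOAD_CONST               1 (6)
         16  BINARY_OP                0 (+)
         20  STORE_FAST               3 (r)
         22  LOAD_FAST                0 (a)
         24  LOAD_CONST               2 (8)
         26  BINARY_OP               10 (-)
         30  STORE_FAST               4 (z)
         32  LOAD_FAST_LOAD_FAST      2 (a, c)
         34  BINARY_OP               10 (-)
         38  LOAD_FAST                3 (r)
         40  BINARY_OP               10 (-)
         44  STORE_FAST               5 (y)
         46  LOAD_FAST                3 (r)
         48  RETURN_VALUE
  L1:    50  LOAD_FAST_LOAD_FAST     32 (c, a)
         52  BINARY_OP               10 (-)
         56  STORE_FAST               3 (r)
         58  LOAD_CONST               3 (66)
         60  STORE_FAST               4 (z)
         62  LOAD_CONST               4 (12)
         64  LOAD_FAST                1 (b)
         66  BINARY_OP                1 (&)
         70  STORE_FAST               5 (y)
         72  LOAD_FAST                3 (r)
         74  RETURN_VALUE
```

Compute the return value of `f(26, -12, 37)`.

LOAD_FAST_LOAD_FAST b,c → push -12,37. Stack: [-12, 37]
COMPARE_OP bool(<) → -12 vs 37 = True. Stack: [True]
POP_JUMP_IF_FALSE → pop True; no jump. Stack: []
LOAD_FAST b → push -12. Stack: [-12]
LOAD_CONST → push 6. Stack: [-12, 6]
BINARY_OP + → -12 + 6 = -6. Stack: [-6]
STORE_FAST r → r=-6. Stack: []
LOAD_FAST a → push 26. Stack: [26]
LOAD_CONST → push 8. Stack: [26, 8]
BINARY_OP - → 26 - 8 = 18. Stack: [18]
STORE_FAST z → z=18. Stack: []
LOAD_FAST_LOAD_FAST a,c → push 26,37. Stack: [26, 37]
BINARY_OP - → 26 - 37 = -11. Stack: [-11]
LOAD_FAST r → push -6. Stack: [-11, -6]
BINARY_OP - → -11 - -6 = -5. Stack: [-5]
STORE_FAST y → y=-5. Stack: []
LOAD_FAST r → push -6. Stack: [-6]
RETURN_VALUE → return -6.

-6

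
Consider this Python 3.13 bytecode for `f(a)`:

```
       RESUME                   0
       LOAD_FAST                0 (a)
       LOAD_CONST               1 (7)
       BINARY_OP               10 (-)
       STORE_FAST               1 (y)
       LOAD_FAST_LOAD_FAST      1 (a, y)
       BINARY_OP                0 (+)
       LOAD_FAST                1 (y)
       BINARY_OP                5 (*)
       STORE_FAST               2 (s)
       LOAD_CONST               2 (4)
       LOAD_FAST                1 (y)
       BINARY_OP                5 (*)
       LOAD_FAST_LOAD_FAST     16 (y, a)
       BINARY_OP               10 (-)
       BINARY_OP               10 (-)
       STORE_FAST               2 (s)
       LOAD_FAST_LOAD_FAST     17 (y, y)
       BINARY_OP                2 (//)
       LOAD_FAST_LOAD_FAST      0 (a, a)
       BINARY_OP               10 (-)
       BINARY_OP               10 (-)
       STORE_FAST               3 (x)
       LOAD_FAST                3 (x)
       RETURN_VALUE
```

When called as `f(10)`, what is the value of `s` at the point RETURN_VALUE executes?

19

LOAD_FAST a → push 10. Stack: [10]
LOAD_CONST → push 7. Stack: [10, 7]
BINARY_OP - → 10 - 7 = 3. Stack: [3]
STORE_FAST y → y=3. Stack: []
LOAD_FAST_LOAD_FAST a,y → push 10,3. Stack: [10, 3]
BINARY_OP + → 10 + 3 = 13. Stack: [13]
LOAD_FAST y → push 3. Stack: [13, 3]
BINARY_OP * → 13 * 3 = 39. Stack: [39]
STORE_FAST s → s=39. Stack: []
LOAD_CONST → push 4. Stack: [4]
LOAD_FAST y → push 3. Stack: [4, 3]
BINARY_OP * → 4 * 3 = 12. Stack: [12]
LOAD_FAST_LOAD_FAST y,a → push 3,10. Stack: [12, 3, 10]
BINARY_OP - → 3 - 10 = -7. Stack: [12, -7]
BINARY_OP - → 12 - -7 = 19. Stack: [19]
STORE_FAST s → s=19. Stack: []
LOAD_FAST_LOAD_FAST y,y → push 3,3. Stack: [3, 3]
BINARY_OP // → 3 // 3 = 1. Stack: [1]
LOAD_FAST_LOAD_FAST a,a → push 10,10. Stack: [1, 10, 10]
BINARY_OP - → 10 - 10 = 0. Stack: [1, 0]
BINARY_OP - → 1 - 0 = 1. Stack: [1]
STORE_FAST x → x=1. Stack: []
LOAD_FAST x → push 1. Stack: [1]
RETURN_VALUE → return 1.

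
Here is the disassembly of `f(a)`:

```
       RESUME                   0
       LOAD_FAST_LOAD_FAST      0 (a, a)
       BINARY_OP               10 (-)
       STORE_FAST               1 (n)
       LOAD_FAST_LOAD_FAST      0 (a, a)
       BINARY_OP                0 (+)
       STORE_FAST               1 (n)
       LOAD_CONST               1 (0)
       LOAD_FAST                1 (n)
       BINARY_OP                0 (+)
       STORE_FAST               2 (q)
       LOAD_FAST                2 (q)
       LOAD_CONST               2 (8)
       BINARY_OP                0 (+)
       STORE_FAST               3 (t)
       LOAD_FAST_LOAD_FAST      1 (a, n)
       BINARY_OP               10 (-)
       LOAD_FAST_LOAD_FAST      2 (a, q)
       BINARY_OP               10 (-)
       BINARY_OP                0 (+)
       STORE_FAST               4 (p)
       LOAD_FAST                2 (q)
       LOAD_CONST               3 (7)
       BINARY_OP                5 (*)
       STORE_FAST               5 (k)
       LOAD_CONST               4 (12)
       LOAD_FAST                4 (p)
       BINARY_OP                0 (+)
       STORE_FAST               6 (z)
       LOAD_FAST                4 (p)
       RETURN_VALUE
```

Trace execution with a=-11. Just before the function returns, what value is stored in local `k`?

-154

LOAD_FAST_LOAD_FAST a,a → push -11,-11. Stack: [-11, -11]
BINARY_OP - → -11 - -11 = 0. Stack: [0]
STORE_FAST n → n=0. Stack: []
LOAD_FAST_LOAD_FAST a,a → push -11,-11. Stack: [-11, -11]
BINARY_OP + → -11 + -11 = -22. Stack: [-22]
STORE_FAST n → n=-22. Stack: []
LOAD_CONST → push 0. Stack: [0]
LOAD_FAST n → push -22. Stack: [0, -22]
BINARY_OP + → 0 + -22 = -22. Stack: [-22]
STORE_FAST q → q=-22. Stack: []
LOAD_FAST q → push -22. Stack: [-22]
LOAD_CONST → push 8. Stack: [-22, 8]
BINARY_OP + → -22 + 8 = -14. Stack: [-14]
STORE_FAST t → t=-14. Stack: []
LOAD_FAST_LOAD_FAST a,n → push -11,-22. Stack: [-11, -22]
BINARY_OP - → -11 - -22 = 11. Stack: [11]
LOAD_FAST_LOAD_FAST a,q → push -11,-22. Stack: [11, -11, -22]
BINARY_OP - → -11 - -22 = 11. Stack: [11, 11]
BINARY_OP + → 11 + 11 = 22. Stack: [22]
STORE_FAST p → p=22. Stack: []
LOAD_FAST q → push -22. Stack: [-22]
LOAD_CONST → push 7. Stack: [-22, 7]
BINARY_OP * → -22 * 7 = -154. Stack: [-154]
STORE_FAST k → k=-154. Stack: []
LOAD_CONST → push 12. Stack: [12]
LOAD_FAST p → push 22. Stack: [12, 22]
BINARY_OP + → 12 + 22 = 34. Stack: [34]
STORE_FAST z → z=34. Stack: []
LOAD_FAST p → push 22. Stack: [22]
RETURN_VALUE → return 22.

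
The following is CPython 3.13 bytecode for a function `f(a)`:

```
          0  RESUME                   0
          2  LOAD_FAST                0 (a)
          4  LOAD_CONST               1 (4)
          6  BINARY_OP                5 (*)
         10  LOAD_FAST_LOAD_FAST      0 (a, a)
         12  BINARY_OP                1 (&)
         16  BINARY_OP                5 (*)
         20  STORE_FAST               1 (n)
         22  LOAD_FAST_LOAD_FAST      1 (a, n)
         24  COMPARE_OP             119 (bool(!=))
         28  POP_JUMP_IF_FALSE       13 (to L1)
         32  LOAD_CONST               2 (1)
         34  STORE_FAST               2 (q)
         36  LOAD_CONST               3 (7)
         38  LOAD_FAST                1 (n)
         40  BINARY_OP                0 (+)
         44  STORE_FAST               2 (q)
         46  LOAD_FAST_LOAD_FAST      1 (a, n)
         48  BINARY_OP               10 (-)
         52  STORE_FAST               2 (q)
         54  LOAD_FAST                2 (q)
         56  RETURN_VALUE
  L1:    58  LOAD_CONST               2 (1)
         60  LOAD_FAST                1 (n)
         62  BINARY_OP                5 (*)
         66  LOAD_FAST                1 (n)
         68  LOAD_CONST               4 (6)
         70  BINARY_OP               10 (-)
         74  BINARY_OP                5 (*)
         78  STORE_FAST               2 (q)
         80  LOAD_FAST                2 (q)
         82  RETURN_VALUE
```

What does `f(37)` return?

-5439

LOAD_FAST a → push 37. Stack: [37]
LOAD_CONST → push 4. Stack: [37, 4]
BINARY_OP * → 37 * 4 = 148. Stack: [148]
LOAD_FAST_LOAD_FAST a,a → push 37,37. Stack: [148, 37, 37]
BINARY_OP & → 37 & 37 = 37. Stack: [148, 37]
BINARY_OP * → 148 * 37 = 5476. Stack: [5476]
STORE_FAST n → n=5476. Stack: []
LOAD_FAST_LOAD_FAST a,n → push 37,5476. Stack: [37, 5476]
COMPARE_OP bool(!=) → 37 vs 5476 = True. Stack: [True]
POP_JUMP_IF_FALSE → pop True; no jump. Stack: []
LOAD_CONST → push 1. Stack: [1]
STORE_FAST q → q=1. Stack: []
LOAD_CONST → push 7. Stack: [7]
LOAD_FAST n → push 5476. Stack: [7, 5476]
BINARY_OP + → 7 + 5476 = 5483. Stack: [5483]
STORE_FAST q → q=5483. Stack: []
LOAD_FAST_LOAD_FAST a,n → push 37,5476. Stack: [37, 5476]
BINARY_OP - → 37 - 5476 = -5439. Stack: [-5439]
STORE_FAST q → q=-5439. Stack: []
LOAD_FAST q → push -5439. Stack: [-5439]
RETURN_VALUE → return -5439.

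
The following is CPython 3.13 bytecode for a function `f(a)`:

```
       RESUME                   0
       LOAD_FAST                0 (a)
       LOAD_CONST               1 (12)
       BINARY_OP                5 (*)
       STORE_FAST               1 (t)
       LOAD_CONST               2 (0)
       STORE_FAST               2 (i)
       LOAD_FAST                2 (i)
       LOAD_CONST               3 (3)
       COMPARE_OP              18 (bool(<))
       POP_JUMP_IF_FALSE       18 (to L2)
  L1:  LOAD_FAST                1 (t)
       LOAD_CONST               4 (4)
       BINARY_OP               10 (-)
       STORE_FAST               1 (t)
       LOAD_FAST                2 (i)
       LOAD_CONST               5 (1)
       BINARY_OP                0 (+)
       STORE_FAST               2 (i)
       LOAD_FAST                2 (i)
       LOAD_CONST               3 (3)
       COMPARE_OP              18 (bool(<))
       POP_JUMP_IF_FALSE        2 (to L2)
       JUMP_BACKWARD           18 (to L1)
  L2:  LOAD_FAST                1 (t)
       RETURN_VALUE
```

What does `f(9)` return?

LOAD_FAST a → push 9. Stack: [9]
LOAD_CONST → push 12. Stack: [9, 12]
BINARY_OP * → 9 * 12 = 108. Stack: [108]
STORE_FAST t → t=108. Stack: []
LOAD_CONST → push 0. Stack: [0]
STORE_FAST i → i=0. Stack: []
LOAD_FAST i → push 0. Stack: [0]
LOAD_CONST → push 3. Stack: [0, 3]
COMPARE_OP bool(<) → 0 vs 3 = True. Stack: [True]
POP_JUMP_IF_FALSE → pop True; no jump. Stack: []
LOAD_FAST t → push 108. Stack: [108]
LOAD_CONST → push 4. Stack: [108, 4]
BINARY_OP - → 108 - 4 = 104. Stack: [104]
STORE_FAST t → t=104. Stack: []
LOAD_FAST i → push 0. Stack: [0]
LOAD_CONST → push 1. Stack: [0, 1]
BINARY_OP + → 0 + 1 = 1. Stack: [1]
STORE_FAST i → i=1. Stack: []
LOAD_FAST i → push 1. Stack: [1]
LOAD_CONST → push 3. Stack: [1, 3]
COMPARE_OP bool(<) → 1 vs 3 = True. Stack: [True]
POP_JUMP_IF_FALSE → pop True; no jump. Stack: []
LOAD_FAST t → push 104. Stack: [104]
LOAD_CONST → push 4. Stack: [104, 4]
BINARY_OP - → 104 - 4 = 100. Stack: [100]
STORE_FAST t → t=100. Stack: []
LOAD_FAST i → push 1. Stack: [1]
LOAD_CONST → push 1. Stack: [1, 1]
BINARY_OP + → 1 + 1 = 2. Stack: [2]
STORE_FAST i → i=2. Stack: []
LOAD_FAST i → push 2. Stack: [2]
LOAD_CONST → push 3. Stack: [2, 3]
COMPARE_OP bool(<) → 2 vs 3 = True. Stack: [True]
POP_JUMP_IF_FALSE → pop True; no jump. Stack: []
LOAD_FAST t → push 100. Stack: [100]
LOAD_CONST → push 4. Stack: [100, 4]
BINARY_OP - → 100 - 4 = 96. Stack: [96]
STORE_FAST t → t=96. Stack: []
LOAD_FAST i → push 2. Stack: [2]
LOAD_CONST → push 1. Stack: [2, 1]
BINARY_OP + → 2 + 1 = 3. Stack: [3]
STORE_FAST i → i=3. Stack: []
LOAD_FAST i → push 3. Stack: [3]
LOAD_CONST → push 3. Stack: [3, 3]
COMPARE_OP bool(<) → 3 vs 3 = False. Stack: [False]
POP_JUMP_IF_FALSE → pop False; jump. Stack: []
LOAD_FAST t → push 96. Stack: [96]
RETURN_VALUE → return 96.

96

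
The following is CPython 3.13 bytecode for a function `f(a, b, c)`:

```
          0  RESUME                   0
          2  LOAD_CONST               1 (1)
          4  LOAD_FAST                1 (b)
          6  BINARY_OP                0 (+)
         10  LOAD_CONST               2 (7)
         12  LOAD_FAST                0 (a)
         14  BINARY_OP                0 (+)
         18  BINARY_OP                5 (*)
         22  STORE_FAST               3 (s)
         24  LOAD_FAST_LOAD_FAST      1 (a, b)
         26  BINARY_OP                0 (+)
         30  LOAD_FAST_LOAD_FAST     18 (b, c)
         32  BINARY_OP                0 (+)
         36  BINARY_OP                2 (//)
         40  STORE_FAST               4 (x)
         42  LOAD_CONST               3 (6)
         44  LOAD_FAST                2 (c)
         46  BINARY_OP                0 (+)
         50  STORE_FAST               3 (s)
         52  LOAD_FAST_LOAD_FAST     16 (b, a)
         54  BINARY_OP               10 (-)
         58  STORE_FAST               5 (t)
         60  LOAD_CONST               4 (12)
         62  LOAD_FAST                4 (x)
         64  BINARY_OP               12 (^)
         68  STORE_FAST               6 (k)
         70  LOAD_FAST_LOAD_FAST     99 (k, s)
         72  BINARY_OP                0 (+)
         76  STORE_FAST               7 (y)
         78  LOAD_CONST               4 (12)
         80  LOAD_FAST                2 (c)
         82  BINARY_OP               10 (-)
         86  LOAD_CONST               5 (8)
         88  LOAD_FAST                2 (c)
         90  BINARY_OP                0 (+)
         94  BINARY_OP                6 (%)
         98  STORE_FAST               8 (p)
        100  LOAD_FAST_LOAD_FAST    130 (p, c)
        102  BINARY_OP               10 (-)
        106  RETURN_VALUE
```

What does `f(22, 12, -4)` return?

LOAD_CONST → push 1. Stack: [1]
LOAD_FAST b → push 12. Stack: [1, 12]
BINARY_OP + → 1 + 12 = 13. Stack: [13]
LOAD_CONST → push 7. Stack: [13, 7]
LOAD_FAST a → push 22. Stack: [13, 7, 22]
BINARY_OP + → 7 + 22 = 29. Stack: [13, 29]
BINARY_OP * → 13 * 29 = 377. Stack: [377]
STORE_FAST s → s=377. Stack: []
LOAD_FAST_LOAD_FAST a,b → push 22,12. Stack: [22, 12]
BINARY_OP + → 22 + 12 = 34. Stack: [34]
LOAD_FAST_LOAD_FAST b,c → push 12,-4. Stack: [34, 12, -4]
BINARY_OP + → 12 + -4 = 8. Stack: [34, 8]
BINARY_OP // → 34 // 8 = 4. Stack: [4]
STORE_FAST x → x=4. Stack: []
LOAD_CONST → push 6. Stack: [6]
LOAD_FAST c → push -4. Stack: [6, -4]
BINARY_OP + → 6 + -4 = 2. Stack: [2]
STORE_FAST s → s=2. Stack: []
LOAD_FAST_LOAD_FAST b,a → push 12,22. Stack: [12, 22]
BINARY_OP - → 12 - 22 = -10. Stack: [-10]
STORE_FAST t → t=-10. Stack: []
LOAD_CONST → push 12. Stack: [12]
LOAD_FAST x → push 4. Stack: [12, 4]
BINARY_OP ^ → 12 ^ 4 = 8. Stack: [8]
STORE_FAST k → k=8. Stack: []
LOAD_FAST_LOAD_FAST k,s → push 8,2. Stack: [8, 2]
BINARY_OP + → 8 + 2 = 10. Stack: [10]
STORE_FAST y → y=10. Stack: []
LOAD_CONST → push 12. Stack: [12]
LOAD_FAST c → push -4. Stack: [12, -4]
BINARY_OP - → 12 - -4 = 16. Stack: [16]
LOAD_CONST → push 8. Stack: [16, 8]
LOAD_FAST c → push -4. Stack: [16, 8, -4]
BINARY_OP + → 8 + -4 = 4. Stack: [16, 4]
BINARY_OP % → 16 % 4 = 0. Stack: [0]
STORE_FAST p → p=0. Stack: []
LOAD_FAST_LOAD_FAST p,c → push 0,-4. Stack: [0, -4]
BINARY_OP - → 0 - -4 = 4. Stack: [4]
RETURN_VALUE → return 4.

4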